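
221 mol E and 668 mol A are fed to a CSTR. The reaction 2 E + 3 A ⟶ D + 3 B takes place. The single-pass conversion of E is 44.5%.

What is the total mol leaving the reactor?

E reacted = 0.445 × 221 = 98.34 mol; ν_E = −2, so ξ = 98.34/2 = 49.17 mol.
Outlet amounts (n = n₀ + ν ξ):
  E: 221 − 2(49.17) = 122.7
  A: 668 − 3(49.17) = 520.5
  D: 0 + 1(49.17) = 49.17
  B: 0 + 3(49.17) = 147.5
Total out = 122.7 + 520.5 + 49.17 + 147.5 = 839.8 mol.

840 mol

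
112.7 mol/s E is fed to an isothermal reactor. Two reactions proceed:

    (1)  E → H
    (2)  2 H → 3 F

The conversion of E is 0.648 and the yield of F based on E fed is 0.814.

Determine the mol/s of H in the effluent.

11.9 mol/s

Conversion of E: E consumed = 1ξ₁ = 0.648 × 112.7 → ξ₁ = 73.03 mol/s.
Yield of F: 3ξ₂ / 112.7 = 0.814 → ξ₂ = 30.58 mol/s.
Outlet amounts (n = n₀ + Σ ν·ξ):
  E: 112.7 − 1(73.03) = 39.67
  H: 0 + 1(73.03) − 2(30.58) = 11.87
  F: 0 + 3(30.58) = 91.74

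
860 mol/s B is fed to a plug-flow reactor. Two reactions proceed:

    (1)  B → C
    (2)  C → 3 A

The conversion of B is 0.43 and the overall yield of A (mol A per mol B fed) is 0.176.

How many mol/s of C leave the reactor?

Conversion of B: B consumed = 1ξ₁ = 0.43 × 860 → ξ₁ = 369.8 mol/s.
Yield of A: 3ξ₂ / 860 = 0.176 → ξ₂ = 50.45 mol/s.
Outlet amounts (n = n₀ + Σ ν·ξ):
  B: 860 − 1(369.8) = 490.2
  C: 0 + 1(369.8) − 1(50.45) = 319.3
  A: 0 + 3(50.45) = 151.4

319 mol/s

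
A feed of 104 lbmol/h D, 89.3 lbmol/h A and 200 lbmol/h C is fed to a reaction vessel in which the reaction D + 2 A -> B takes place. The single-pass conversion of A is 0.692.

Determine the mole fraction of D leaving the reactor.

0.221

A reacted = 0.692 × 89.3 = 61.8 lbmol/h; ν_A = −2, so ξ = 61.8/2 = 30.9 lbmol/h.
Outlet amounts (n = n₀ + ν ξ):
  D: 104 − 1(30.9) = 73.1
  A: 89.3 − 2(30.9) = 27.5
  B: 0 + 1(30.9) = 30.9
  C: 200 (inert)
Total out = 331.5 lbmol/h; y_D = 73.1 / 331.5 = 0.2205.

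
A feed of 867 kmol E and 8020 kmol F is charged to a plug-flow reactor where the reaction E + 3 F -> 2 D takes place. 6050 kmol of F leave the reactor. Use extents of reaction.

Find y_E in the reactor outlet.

For F: n = n₀ − 3ξ → 6050 = 8020 − 3ξ, giving ξ = 656.7 kmol.
Outlet amounts (n = n₀ + ν ξ):
  E: 867 − 1(656.7) = 210.3
  F: 8020 − 3(656.7) = 6050
  D: 0 + 2(656.7) = 1313
Total out = 7574 kmol; y_E = 210.3 / 7574 = 0.02777.

0.0278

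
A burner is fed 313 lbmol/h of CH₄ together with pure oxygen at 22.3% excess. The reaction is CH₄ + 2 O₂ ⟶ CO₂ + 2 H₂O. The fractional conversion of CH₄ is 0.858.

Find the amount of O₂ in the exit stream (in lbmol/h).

228 lbmol/h

Stoichiometric O₂ = 2 × 313 = 626 lbmol/h; O₂ fed = 626 × 1.223 = 765.6 lbmol/h.
Fuel reacted = 0.858 × 313 → ξ = 268.6 lbmol/h.
Outlet (n = n₀ + ν ξ):
  CH₄: 313 − 1(268.6) = 44.45
  O₂: 765.6 − 2(268.6) = 228.5
  CO₂: 0 + 1(268.6) = 268.6
  H₂O: 0 + 2(268.6) = 537.1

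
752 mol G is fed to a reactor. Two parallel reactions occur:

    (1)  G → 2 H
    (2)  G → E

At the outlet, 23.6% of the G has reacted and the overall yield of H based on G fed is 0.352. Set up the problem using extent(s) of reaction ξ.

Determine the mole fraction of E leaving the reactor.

0.051

Yield of H: 2ξ₁ / 752 = 0.352 → ξ₁ = 132.4 mol.
Conversion of G: 1ξ₁ + 1ξ₂ = 0.236 × 752 = 177.5 → ξ₂ = 45.12 mol.
Outlet amounts (n = n₀ + Σ ν·ξ):
  G: 752 − 1(132.4) − 1(45.12) = 574.5
  H: 0 + 2(132.4) = 264.7
  E: 0 + 1(45.12) = 45.12
Total out = 884.4 mol; y_E = 45.12 / 884.4 = 0.05102.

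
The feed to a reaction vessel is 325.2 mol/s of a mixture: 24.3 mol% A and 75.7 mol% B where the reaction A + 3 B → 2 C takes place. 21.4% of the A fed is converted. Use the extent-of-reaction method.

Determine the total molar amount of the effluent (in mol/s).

291 mol/s

A reacted = 0.214 × 79.02 = 16.91 mol/s; ν_A = −1, so ξ = 16.91/1 = 16.91 mol/s.
Outlet amounts (n = n₀ + ν ξ):
  A: 79.02 − 1(16.91) = 62.11
  B: 246.2 − 3(16.91) = 195.4
  C: 0 + 2(16.91) = 33.82
Total out = 62.11 + 195.4 + 33.82 = 291.4 mol/s.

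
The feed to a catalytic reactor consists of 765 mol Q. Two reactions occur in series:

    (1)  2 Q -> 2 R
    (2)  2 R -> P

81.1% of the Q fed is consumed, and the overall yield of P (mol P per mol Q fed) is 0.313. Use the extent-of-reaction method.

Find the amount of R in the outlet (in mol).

142 mol

Conversion of Q: Q consumed = 2ξ₁ = 0.811 × 765 → ξ₁ = 310.2 mol.
Yield of P: 1ξ₂ / 765 = 0.313 → ξ₂ = 239.4 mol.
Outlet amounts (n = n₀ + Σ ν·ξ):
  Q: 765 − 2(310.2) = 144.6
  R: 0 + 2(310.2) − 2(239.4) = 141.5
  P: 0 + 1(239.4) = 239.4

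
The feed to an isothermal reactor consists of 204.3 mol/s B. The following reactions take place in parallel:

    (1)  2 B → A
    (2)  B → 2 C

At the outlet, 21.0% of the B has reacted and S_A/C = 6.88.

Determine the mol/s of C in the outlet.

3.01 mol/s

Conversion of B: B consumed = 0.21 × 204.3 = 42.9 mol/s = 2ξ₁ + 1ξ₂.
Selectivity: 1ξ₁ / (2ξ₂) = 6.88 → ξ₁ = 13.76 ξ₂.
Substitute: (2·13.76 + 1) ξ₂ = 42.9 → ξ₂ = 1.504 mol/s, ξ₁ = 20.7 mol/s.
Outlet amounts (n = n₀ + Σ ν·ξ):
  B: 204.3 − 2(20.7) − 1(1.504) = 161.4
  A: 0 + 1(20.7) = 20.7
  C: 0 + 2(1.504) = 3.009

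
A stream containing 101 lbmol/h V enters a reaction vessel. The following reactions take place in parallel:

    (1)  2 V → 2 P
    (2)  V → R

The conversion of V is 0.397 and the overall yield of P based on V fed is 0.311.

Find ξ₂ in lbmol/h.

ξ₂ = 8.69 lbmol/h

Yield of P: 2ξ₁ / 101 = 0.311 → ξ₁ = 15.71 lbmol/h.
Conversion of V: 2ξ₁ + 1ξ₂ = 0.397 × 101 = 40.1 → ξ₂ = 8.686 lbmol/h.
Outlet amounts (n = n₀ + Σ ν·ξ):
  V: 101 − 2(15.71) − 1(8.686) = 60.9
  P: 0 + 2(15.71) = 31.41
  R: 0 + 1(8.686) = 8.686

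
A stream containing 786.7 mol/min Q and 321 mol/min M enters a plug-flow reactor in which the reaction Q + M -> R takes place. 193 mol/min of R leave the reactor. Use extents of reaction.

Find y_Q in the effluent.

0.649

For R: n = n₀ + 1ξ → 193 = 0 + 1ξ, giving ξ = 193 mol/min.
Outlet amounts (n = n₀ + ν ξ):
  Q: 786.7 − 1(193) = 593.7
  M: 321 − 1(193) = 128
  R: 0 + 1(193) = 193
Total out = 914.7 mol/min; y_Q = 593.7 / 914.7 = 0.6491.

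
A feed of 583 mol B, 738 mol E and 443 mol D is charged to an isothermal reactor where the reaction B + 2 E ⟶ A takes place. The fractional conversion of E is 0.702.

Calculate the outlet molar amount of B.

324 mol

E reacted = 0.702 × 738 = 518.1 mol; ν_E = −2, so ξ = 518.1/2 = 259 mol.
Outlet amounts (n = n₀ + ν ξ):
  B: 583 − 1(259) = 324
  E: 738 − 2(259) = 219.9
  A: 0 + 1(259) = 259
  D: 443 (inert)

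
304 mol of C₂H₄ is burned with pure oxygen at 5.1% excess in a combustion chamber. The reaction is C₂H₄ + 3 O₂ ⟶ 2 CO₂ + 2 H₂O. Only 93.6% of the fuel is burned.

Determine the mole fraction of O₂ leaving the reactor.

Stoichiometric O₂ = 3 × 304 = 912 mol; O₂ fed = 912 × 1.051 = 958.5 mol.
Fuel reacted = 0.936 × 304 → ξ = 284.5 mol.
Outlet (n = n₀ + ν ξ):
  C₂H₄: 304 − 1(284.5) = 19.46
  O₂: 958.5 − 3(284.5) = 104.9
  CO₂: 0 + 2(284.5) = 569.1
  H₂O: 0 + 2(284.5) = 569.1
Total out = 1263 mol; y_O₂ = 104.9 / 1263 = 0.08307.

0.0831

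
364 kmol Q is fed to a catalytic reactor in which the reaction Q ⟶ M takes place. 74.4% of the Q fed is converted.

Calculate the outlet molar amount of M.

271 kmol

Q reacted = 0.744 × 364 = 270.8 kmol; ν_Q = −1, so ξ = 270.8/1 = 270.8 kmol.
Outlet amounts (n = n₀ + ν ξ):
  Q: 364 − 1(270.8) = 93.18
  M: 0 + 1(270.8) = 270.8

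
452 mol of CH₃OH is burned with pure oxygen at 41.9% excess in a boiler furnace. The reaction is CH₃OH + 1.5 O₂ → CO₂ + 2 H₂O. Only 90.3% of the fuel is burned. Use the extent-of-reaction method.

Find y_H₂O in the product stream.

Stoichiometric O₂ = 1.5 × 452 = 678 mol; O₂ fed = 678 × 1.419 = 962.1 mol.
Fuel reacted = 0.903 × 452 → ξ = 408.2 mol.
Outlet (n = n₀ + ν ξ):
  CH₃OH: 452 − 1(408.2) = 43.84
  O₂: 962.1 − 1.5(408.2) = 349.8
  CO₂: 0 + 1(408.2) = 408.2
  H₂O: 0 + 2(408.2) = 816.3
Total out = 1618 mol; y_H₂O = 816.3 / 1618 = 0.5045.

0.504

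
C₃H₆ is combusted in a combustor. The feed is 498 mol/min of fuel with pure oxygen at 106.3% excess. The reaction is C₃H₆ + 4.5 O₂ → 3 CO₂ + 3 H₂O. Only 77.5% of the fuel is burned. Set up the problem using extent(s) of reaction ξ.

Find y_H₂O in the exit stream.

Stoichiometric O₂ = 4.5 × 498 = 2241 mol/min; O₂ fed = 2241 × 2.063 = 4623 mol/min.
Fuel reacted = 0.775 × 498 → ξ = 385.9 mol/min.
Outlet (n = n₀ + ν ξ):
  C₃H₆: 498 − 1(385.9) = 112.1
  O₂: 4623 − 4.5(385.9) = 2886
  CO₂: 0 + 3(385.9) = 1158
  H₂O: 0 + 3(385.9) = 1158
Total out = 5314 mol/min; y_H₂O = 1158 / 5314 = 0.2179.

0.218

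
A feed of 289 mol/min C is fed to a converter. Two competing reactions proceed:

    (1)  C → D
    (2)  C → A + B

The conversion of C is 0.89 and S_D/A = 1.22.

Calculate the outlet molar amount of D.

Conversion of C: C consumed = 0.89 × 289 = 257.2 mol/min = 1ξ₁ + 1ξ₂.
Selectivity: 1ξ₁ / (1ξ₂) = 1.22 → ξ₁ = 1.22 ξ₂.
Substitute: (1·1.22 + 1) ξ₂ = 257.2 → ξ₂ = 115.9 mol/min, ξ₁ = 141.3 mol/min.
Outlet amounts (n = n₀ + Σ ν·ξ):
  C: 289 − 1(141.3) − 1(115.9) = 31.79
  D: 0 + 1(141.3) = 141.3
  A: 0 + 1(115.9) = 115.9
  B: 0 + 1(115.9) = 115.9

141 mol/min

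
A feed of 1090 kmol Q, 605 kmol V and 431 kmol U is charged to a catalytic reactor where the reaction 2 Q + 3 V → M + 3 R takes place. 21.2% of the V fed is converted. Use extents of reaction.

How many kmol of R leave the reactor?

128 kmol

V reacted = 0.212 × 605 = 128.3 kmol; ν_V = −3, so ξ = 128.3/3 = 42.75 kmol.
Outlet amounts (n = n₀ + ν ξ):
  Q: 1090 − 2(42.75) = 1004
  V: 605 − 3(42.75) = 476.7
  M: 0 + 1(42.75) = 42.75
  R: 0 + 3(42.75) = 128.3
  U: 431 (inert)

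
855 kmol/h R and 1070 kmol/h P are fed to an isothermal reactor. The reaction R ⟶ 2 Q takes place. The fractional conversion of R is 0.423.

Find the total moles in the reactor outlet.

R reacted = 0.423 × 855 = 361.7 kmol/h; ν_R = −1, so ξ = 361.7/1 = 361.7 kmol/h.
Outlet amounts (n = n₀ + ν ξ):
  R: 855 − 1(361.7) = 493.3
  Q: 0 + 2(361.7) = 723.3
  P: 1070 (inert)
Total out = 493.3 + 723.3 + 1070 = 2287 kmol/h.

2290 kmol/h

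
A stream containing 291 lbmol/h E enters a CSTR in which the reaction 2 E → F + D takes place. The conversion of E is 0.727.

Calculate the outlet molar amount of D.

106 lbmol/h

E reacted = 0.727 × 291 = 211.6 lbmol/h; ν_E = −2, so ξ = 211.6/2 = 105.8 lbmol/h.
Outlet amounts (n = n₀ + ν ξ):
  E: 291 − 2(105.8) = 79.44
  F: 0 + 1(105.8) = 105.8
  D: 0 + 1(105.8) = 105.8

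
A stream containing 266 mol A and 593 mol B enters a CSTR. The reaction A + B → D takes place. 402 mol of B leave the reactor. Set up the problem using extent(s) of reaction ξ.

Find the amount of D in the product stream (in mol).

191 mol

For B: n = n₀ − 1ξ → 402 = 593 − 1ξ, giving ξ = 191 mol.
Outlet amounts (n = n₀ + ν ξ):
  A: 266 − 1(191) = 75
  B: 593 − 1(191) = 402
  D: 0 + 1(191) = 191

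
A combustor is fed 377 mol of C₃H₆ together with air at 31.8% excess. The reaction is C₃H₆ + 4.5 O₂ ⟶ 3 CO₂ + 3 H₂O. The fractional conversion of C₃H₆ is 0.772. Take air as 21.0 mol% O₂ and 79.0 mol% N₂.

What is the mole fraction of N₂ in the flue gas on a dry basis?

0.817

Stoichiometric O₂ = 4.5 × 377 = 1696 mol; O₂ fed = 1696 × 1.318 = 2236 mol.
N₂ fed = 2236 × 79/21 = 8412 mol.
Fuel reacted = 0.772 × 377 → ξ = 291 mol.
Outlet (n = n₀ + ν ξ):
  C₃H₆: 377 − 1(291) = 85.96
  O₂: 2236 − 4.5(291) = 926.3
  N₂: 8412 (inert)
  CO₂: 0 + 3(291) = 873.1
  H₂O: 0 + 3(291) = 873.1
Dry total = 10300 mol; y_N₂ (dry) = 8412 / 10300 = 0.8169.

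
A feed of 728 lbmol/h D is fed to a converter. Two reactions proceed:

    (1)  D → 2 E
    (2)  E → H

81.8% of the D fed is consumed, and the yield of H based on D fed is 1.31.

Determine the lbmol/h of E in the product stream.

Conversion of D: D consumed = 1ξ₁ = 0.818 × 728 → ξ₁ = 595.5 lbmol/h.
Yield of H: 1ξ₂ / 728 = 1.31 → ξ₂ = 953.7 lbmol/h.
Outlet amounts (n = n₀ + Σ ν·ξ):
  D: 728 − 1(595.5) = 132.5
  E: 0 + 2(595.5) − 1(953.7) = 237.3
  H: 0 + 1(953.7) = 953.7

237 lbmol/h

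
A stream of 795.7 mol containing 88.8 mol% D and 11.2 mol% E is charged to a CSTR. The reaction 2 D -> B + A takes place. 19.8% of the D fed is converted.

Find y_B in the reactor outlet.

D reacted = 0.198 × 706.6 = 139.9 mol; ν_D = −2, so ξ = 139.9/2 = 69.95 mol.
Outlet amounts (n = n₀ + ν ξ):
  D: 706.6 − 2(69.95) = 566.7
  B: 0 + 1(69.95) = 69.95
  A: 0 + 1(69.95) = 69.95
  E: 89.12 (inert)
Total out = 795.7 mol; y_B = 69.95 / 795.7 = 0.08791.

0.0879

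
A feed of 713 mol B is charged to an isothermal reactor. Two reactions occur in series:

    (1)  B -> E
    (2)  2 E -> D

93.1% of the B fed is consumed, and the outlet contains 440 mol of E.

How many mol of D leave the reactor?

Conversion of B: B consumed = 1ξ₁ = 0.931 × 713 → ξ₁ = 663.8 mol.
E balance: n_E = 0 + 1ξ₁ − 2ξ₂ = 440 → ξ₂ = (1·663.8 − 440)/2 = 111.9 mol.
Outlet amounts (n = n₀ + Σ ν·ξ):
  B: 713 − 1(663.8) = 49.2
  E: 0 + 1(663.8) − 2(111.9) = 440
  D: 0 + 1(111.9) = 111.9

112 mol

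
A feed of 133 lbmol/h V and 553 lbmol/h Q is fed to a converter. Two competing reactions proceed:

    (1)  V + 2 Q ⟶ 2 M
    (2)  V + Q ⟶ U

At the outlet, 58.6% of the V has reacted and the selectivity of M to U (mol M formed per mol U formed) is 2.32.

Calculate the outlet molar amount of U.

36.1 lbmol/h

Conversion of V: V consumed = 0.586 × 133 = 77.94 lbmol/h = 1ξ₁ + 1ξ₂.
Selectivity: 2ξ₁ / (1ξ₂) = 2.32 → ξ₁ = 1.16 ξ₂.
Substitute: (1·1.16 + 1) ξ₂ = 77.94 → ξ₂ = 36.08 lbmol/h, ξ₁ = 41.86 lbmol/h.
Outlet amounts (n = n₀ + Σ ν·ξ):
  V: 133 − 1(41.86) − 1(36.08) = 55.06
  Q: 553 − 2(41.86) − 1(36.08) = 433.2
  M: 0 + 2(41.86) = 83.71
  U: 0 + 1(36.08) = 36.08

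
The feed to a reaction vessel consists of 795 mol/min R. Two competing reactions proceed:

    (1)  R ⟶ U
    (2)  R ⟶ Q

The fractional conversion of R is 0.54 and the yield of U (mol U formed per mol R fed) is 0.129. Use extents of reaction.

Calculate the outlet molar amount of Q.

327 mol/min

Yield of U: 1ξ₁ / 795 = 0.129 → ξ₁ = 102.6 mol/min.
Conversion of R: 1ξ₁ + 1ξ₂ = 0.54 × 795 = 429.3 → ξ₂ = 326.7 mol/min.
Outlet amounts (n = n₀ + Σ ν·ξ):
  R: 795 − 1(102.6) − 1(326.7) = 365.7
  U: 0 + 1(102.6) = 102.6
  Q: 0 + 1(326.7) = 326.7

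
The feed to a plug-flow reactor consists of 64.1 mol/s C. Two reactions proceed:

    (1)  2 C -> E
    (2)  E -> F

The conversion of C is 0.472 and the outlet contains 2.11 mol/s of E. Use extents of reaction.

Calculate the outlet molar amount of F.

Conversion of C: C consumed = 2ξ₁ = 0.472 × 64.1 → ξ₁ = 15.13 mol/s.
E balance: n_E = 0 + 1ξ₁ − 1ξ₂ = 2.11 → ξ₂ = (1·15.13 − 2.11)/1 = 13.02 mol/s.
Outlet amounts (n = n₀ + Σ ν·ξ):
  C: 64.1 − 2(15.13) = 33.84
  E: 0 + 1(15.13) − 1(13.02) = 2.11
  F: 0 + 1(13.02) = 13.02

13 mol/s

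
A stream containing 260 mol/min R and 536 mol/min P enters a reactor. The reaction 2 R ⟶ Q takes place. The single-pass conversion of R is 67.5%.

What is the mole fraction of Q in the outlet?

R reacted = 0.675 × 260 = 175.5 mol/min; ν_R = −2, so ξ = 175.5/2 = 87.75 mol/min.
Outlet amounts (n = n₀ + ν ξ):
  R: 260 − 2(87.75) = 84.5
  Q: 0 + 1(87.75) = 87.75
  P: 536 (inert)
Total out = 708.2 mol/min; y_Q = 87.75 / 708.2 = 0.1239.

0.124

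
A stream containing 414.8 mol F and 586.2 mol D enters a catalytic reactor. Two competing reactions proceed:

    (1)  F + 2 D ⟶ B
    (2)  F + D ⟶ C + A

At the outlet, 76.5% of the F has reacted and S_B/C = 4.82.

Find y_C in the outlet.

Conversion of F: F consumed = 0.765 × 414.8 = 317.3 mol = 1ξ₁ + 1ξ₂.
Selectivity: 1ξ₁ / (1ξ₂) = 4.82 → ξ₁ = 4.82 ξ₂.
Substitute: (1·4.82 + 1) ξ₂ = 317.3 → ξ₂ = 54.52 mol, ξ₁ = 262.8 mol.
Outlet amounts (n = n₀ + Σ ν·ξ):
  F: 414.8 − 1(262.8) − 1(54.52) = 97.48
  D: 586.2 − 2(262.8) − 1(54.52) = 6.079
  B: 0 + 1(262.8) = 262.8
  C: 0 + 1(54.52) = 54.52
  A: 0 + 1(54.52) = 54.52
Total out = 475.4 mol; y_C = 54.52 / 475.4 = 0.1147.

0.115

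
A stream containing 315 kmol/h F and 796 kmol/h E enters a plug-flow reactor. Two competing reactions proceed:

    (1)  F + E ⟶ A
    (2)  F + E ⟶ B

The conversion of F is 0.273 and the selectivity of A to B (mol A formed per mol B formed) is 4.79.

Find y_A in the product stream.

Conversion of F: F consumed = 0.273 × 315 = 86 kmol/h = 1ξ₁ + 1ξ₂.
Selectivity: 1ξ₁ / (1ξ₂) = 4.79 → ξ₁ = 4.79 ξ₂.
Substitute: (1·4.79 + 1) ξ₂ = 86 → ξ₂ = 14.85 kmol/h, ξ₁ = 71.14 kmol/h.
Outlet amounts (n = n₀ + Σ ν·ξ):
  F: 315 − 1(71.14) − 1(14.85) = 229
  E: 796 − 1(71.14) − 1(14.85) = 710
  A: 0 + 1(71.14) = 71.14
  B: 0 + 1(14.85) = 14.85
Total out = 1025 kmol/h; y_A = 71.14 / 1025 = 0.06941.

0.0694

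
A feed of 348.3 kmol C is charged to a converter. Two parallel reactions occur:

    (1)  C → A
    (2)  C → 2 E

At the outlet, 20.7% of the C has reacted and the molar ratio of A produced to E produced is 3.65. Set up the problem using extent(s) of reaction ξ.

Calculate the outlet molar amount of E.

17.4 kmol

Conversion of C: C consumed = 0.207 × 348.3 = 72.1 kmol = 1ξ₁ + 1ξ₂.
Selectivity: 1ξ₁ / (2ξ₂) = 3.65 → ξ₁ = 7.3 ξ₂.
Substitute: (1·7.3 + 1) ξ₂ = 72.1 → ξ₂ = 8.687 kmol, ξ₁ = 63.41 kmol.
Outlet amounts (n = n₀ + Σ ν·ξ):
  C: 348.3 − 1(63.41) − 1(8.687) = 276.2
  A: 0 + 1(63.41) = 63.41
  E: 0 + 2(8.687) = 17.37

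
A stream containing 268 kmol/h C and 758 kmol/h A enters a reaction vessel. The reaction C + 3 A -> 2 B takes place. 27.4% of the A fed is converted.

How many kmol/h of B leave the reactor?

A reacted = 0.274 × 758 = 207.7 kmol/h; ν_A = −3, so ξ = 207.7/3 = 69.23 kmol/h.
Outlet amounts (n = n₀ + ν ξ):
  C: 268 − 1(69.23) = 198.8
  A: 758 − 3(69.23) = 550.3
  B: 0 + 2(69.23) = 138.5

138 kmol/h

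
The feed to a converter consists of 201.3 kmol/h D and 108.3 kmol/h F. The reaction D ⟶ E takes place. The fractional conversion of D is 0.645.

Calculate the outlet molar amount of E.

130 kmol/h

D reacted = 0.645 × 201.3 = 129.8 kmol/h; ν_D = −1, so ξ = 129.8/1 = 129.8 kmol/h.
Outlet amounts (n = n₀ + ν ξ):
  D: 201.3 − 1(129.8) = 71.46
  E: 0 + 1(129.8) = 129.8
  F: 108.3 (inert)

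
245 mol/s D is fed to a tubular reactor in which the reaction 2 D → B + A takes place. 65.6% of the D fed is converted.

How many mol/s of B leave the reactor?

80.4 mol/s

D reacted = 0.656 × 245 = 160.7 mol/s; ν_D = −2, so ξ = 160.7/2 = 80.36 mol/s.
Outlet amounts (n = n₀ + ν ξ):
  D: 245 − 2(80.36) = 84.28
  B: 0 + 1(80.36) = 80.36
  A: 0 + 1(80.36) = 80.36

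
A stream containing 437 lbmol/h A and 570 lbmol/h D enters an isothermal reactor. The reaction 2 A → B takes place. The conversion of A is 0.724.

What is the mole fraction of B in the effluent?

0.186

A reacted = 0.724 × 437 = 316.4 lbmol/h; ν_A = −2, so ξ = 316.4/2 = 158.2 lbmol/h.
Outlet amounts (n = n₀ + ν ξ):
  A: 437 − 2(158.2) = 120.6
  B: 0 + 1(158.2) = 158.2
  D: 570 (inert)
Total out = 848.8 lbmol/h; y_B = 158.2 / 848.8 = 0.1864.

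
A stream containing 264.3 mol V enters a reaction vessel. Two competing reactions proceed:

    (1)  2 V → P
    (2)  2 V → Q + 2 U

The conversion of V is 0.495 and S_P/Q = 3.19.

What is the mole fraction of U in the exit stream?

0.136

Conversion of V: V consumed = 0.495 × 264.3 = 130.8 mol = 2ξ₁ + 2ξ₂.
Selectivity: 1ξ₁ / (1ξ₂) = 3.19 → ξ₁ = 3.19 ξ₂.
Substitute: (2·3.19 + 2) ξ₂ = 130.8 → ξ₂ = 15.61 mol, ξ₁ = 49.8 mol.
Outlet amounts (n = n₀ + Σ ν·ξ):
  V: 264.3 − 2(49.8) − 2(15.61) = 133.5
  P: 0 + 1(49.8) = 49.8
  Q: 0 + 1(15.61) = 15.61
  U: 0 + 2(15.61) = 31.22
Total out = 230.1 mol; y_U = 31.22 / 230.1 = 0.1357.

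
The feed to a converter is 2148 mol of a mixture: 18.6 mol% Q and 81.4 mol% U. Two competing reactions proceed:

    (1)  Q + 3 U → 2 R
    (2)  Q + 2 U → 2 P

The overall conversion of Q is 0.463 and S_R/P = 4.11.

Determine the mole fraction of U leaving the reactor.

0.678

Conversion of Q: Q consumed = 0.463 × 399.5 = 185 mol = 1ξ₁ + 1ξ₂.
Selectivity: 2ξ₁ / (2ξ₂) = 4.11 → ξ₁ = 4.11 ξ₂.
Substitute: (1·4.11 + 1) ξ₂ = 185 → ξ₂ = 36.2 mol, ξ₁ = 148.8 mol.
Outlet amounts (n = n₀ + Σ ν·ξ):
  Q: 399.5 − 1(148.8) − 1(36.2) = 214.5
  U: 1748 − 3(148.8) − 2(36.2) = 1230
  R: 0 + 2(148.8) = 297.6
  P: 0 + 2(36.2) = 72.4
Total out = 1814 mol; y_U = 1230 / 1814 = 0.6778.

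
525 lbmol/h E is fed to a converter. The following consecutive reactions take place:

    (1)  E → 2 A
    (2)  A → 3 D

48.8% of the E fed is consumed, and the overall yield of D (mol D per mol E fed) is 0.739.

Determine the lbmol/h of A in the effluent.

Conversion of E: E consumed = 1ξ₁ = 0.488 × 525 → ξ₁ = 256.2 lbmol/h.
Yield of D: 3ξ₂ / 525 = 0.739 → ξ₂ = 129.3 lbmol/h.
Outlet amounts (n = n₀ + Σ ν·ξ):
  E: 525 − 1(256.2) = 268.8
  A: 0 + 2(256.2) − 1(129.3) = 383.1
  D: 0 + 3(129.3) = 388

383 lbmol/h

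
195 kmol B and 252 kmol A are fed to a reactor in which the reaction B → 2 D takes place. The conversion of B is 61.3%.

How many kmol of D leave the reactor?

B reacted = 0.613 × 195 = 119.5 kmol; ν_B = −1, so ξ = 119.5/1 = 119.5 kmol.
Outlet amounts (n = n₀ + ν ξ):
  B: 195 − 1(119.5) = 75.47
  D: 0 + 2(119.5) = 239.1
  A: 252 (inert)

239 kmol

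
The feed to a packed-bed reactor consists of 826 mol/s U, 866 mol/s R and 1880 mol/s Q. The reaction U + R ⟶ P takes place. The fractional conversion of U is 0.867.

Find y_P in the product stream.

0.251

U reacted = 0.867 × 826 = 716.1 mol/s; ν_U = −1, so ξ = 716.1/1 = 716.1 mol/s.
Outlet amounts (n = n₀ + ν ξ):
  U: 826 − 1(716.1) = 109.9
  R: 866 − 1(716.1) = 149.9
  P: 0 + 1(716.1) = 716.1
  Q: 1880 (inert)
Total out = 2856 mol/s; y_P = 716.1 / 2856 = 0.2508.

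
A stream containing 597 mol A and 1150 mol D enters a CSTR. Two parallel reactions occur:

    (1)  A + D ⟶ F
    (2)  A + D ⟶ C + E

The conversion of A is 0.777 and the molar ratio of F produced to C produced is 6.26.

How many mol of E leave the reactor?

Conversion of A: A consumed = 0.777 × 597 = 463.9 mol = 1ξ₁ + 1ξ₂.
Selectivity: 1ξ₁ / (1ξ₂) = 6.26 → ξ₁ = 6.26 ξ₂.
Substitute: (1·6.26 + 1) ξ₂ = 463.9 → ξ₂ = 63.89 mol, ξ₁ = 400 mol.
Outlet amounts (n = n₀ + Σ ν·ξ):
  A: 597 − 1(400) − 1(63.89) = 133.1
  D: 1150 − 1(400) − 1(63.89) = 686.1
  F: 0 + 1(400) = 400
  C: 0 + 1(63.89) = 63.89
  E: 0 + 1(63.89) = 63.89

63.9 mol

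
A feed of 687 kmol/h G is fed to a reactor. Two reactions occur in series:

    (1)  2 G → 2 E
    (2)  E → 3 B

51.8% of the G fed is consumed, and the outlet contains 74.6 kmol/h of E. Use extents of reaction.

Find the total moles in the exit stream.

Conversion of G: G consumed = 2ξ₁ = 0.518 × 687 → ξ₁ = 177.9 kmol/h.
E balance: n_E = 0 + 2ξ₁ − 1ξ₂ = 74.6 → ξ₂ = (2·177.9 − 74.6)/1 = 281.3 kmol/h.
Outlet amounts (n = n₀ + Σ ν·ξ):
  G: 687 − 2(177.9) = 331.1
  E: 0 + 2(177.9) − 1(281.3) = 74.6
  B: 0 + 3(281.3) = 843.8
Total out = 331.1 + 74.6 + 843.8 = 1250 kmol/h.

1250 kmol/h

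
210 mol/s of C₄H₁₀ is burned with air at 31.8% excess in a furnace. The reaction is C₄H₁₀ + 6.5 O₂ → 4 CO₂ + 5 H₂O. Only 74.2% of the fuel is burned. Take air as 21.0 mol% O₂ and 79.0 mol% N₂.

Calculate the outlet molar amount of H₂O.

779 mol/s

Stoichiometric O₂ = 6.5 × 210 = 1365 mol/s; O₂ fed = 1365 × 1.318 = 1799 mol/s.
N₂ fed = 1799 × 79/21 = 6768 mol/s.
Fuel reacted = 0.742 × 210 → ξ = 155.8 mol/s.
Outlet (n = n₀ + ν ξ):
  C₄H₁₀: 210 − 1(155.8) = 54.18
  O₂: 1799 − 6.5(155.8) = 786.2
  N₂: 6768 (inert)
  CO₂: 0 + 4(155.8) = 623.3
  H₂O: 0 + 5(155.8) = 779.1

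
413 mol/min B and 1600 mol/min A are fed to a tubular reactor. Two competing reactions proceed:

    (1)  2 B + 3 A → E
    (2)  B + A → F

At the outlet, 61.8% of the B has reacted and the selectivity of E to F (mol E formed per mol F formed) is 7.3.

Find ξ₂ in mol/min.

Conversion of B: B consumed = 0.618 × 413 = 255.2 mol/min = 2ξ₁ + 1ξ₂.
Selectivity: 1ξ₁ / (1ξ₂) = 7.3 → ξ₁ = 7.3 ξ₂.
Substitute: (2·7.3 + 1) ξ₂ = 255.2 → ξ₂ = 16.36 mol/min, ξ₁ = 119.4 mol/min.
Outlet amounts (n = n₀ + Σ ν·ξ):
  B: 413 − 2(119.4) − 1(16.36) = 157.8
  A: 1600 − 3(119.4) − 1(16.36) = 1225
  E: 0 + 1(119.4) = 119.4
  F: 0 + 1(16.36) = 16.36

ξ₂ = 16.4 mol/min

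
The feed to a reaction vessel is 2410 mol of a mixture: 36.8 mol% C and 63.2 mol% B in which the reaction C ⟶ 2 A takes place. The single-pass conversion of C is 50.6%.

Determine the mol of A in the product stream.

C reacted = 0.506 × 886.9 = 448.8 mol; ν_C = −1, so ξ = 448.8/1 = 448.8 mol.
Outlet amounts (n = n₀ + ν ξ):
  C: 886.9 − 1(448.8) = 438.1
  A: 0 + 2(448.8) = 897.5
  B: 1523 (inert)

898 mol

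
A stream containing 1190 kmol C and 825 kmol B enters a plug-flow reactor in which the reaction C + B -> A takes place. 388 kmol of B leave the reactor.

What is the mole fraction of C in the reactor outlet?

0.477

For B: n = n₀ − 1ξ → 388 = 825 − 1ξ, giving ξ = 437 kmol.
Outlet amounts (n = n₀ + ν ξ):
  C: 1190 − 1(437) = 753
  B: 825 − 1(437) = 388
  A: 0 + 1(437) = 437
Total out = 1578 kmol; y_C = 753 / 1578 = 0.4772.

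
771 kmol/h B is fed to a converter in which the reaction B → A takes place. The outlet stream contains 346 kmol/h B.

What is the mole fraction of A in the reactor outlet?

For B: n = n₀ − 1ξ → 346 = 771 − 1ξ, giving ξ = 425 kmol/h.
Outlet amounts (n = n₀ + ν ξ):
  B: 771 − 1(425) = 346
  A: 0 + 1(425) = 425
Total out = 771 kmol/h; y_A = 425 / 771 = 0.5512.

0.551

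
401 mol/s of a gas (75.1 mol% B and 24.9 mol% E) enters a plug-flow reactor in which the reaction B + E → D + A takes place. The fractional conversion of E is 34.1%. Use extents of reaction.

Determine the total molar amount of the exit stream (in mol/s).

E reacted = 0.341 × 99.85 = 34.05 mol/s; ν_E = −1, so ξ = 34.05/1 = 34.05 mol/s.
Outlet amounts (n = n₀ + ν ξ):
  B: 301.2 − 1(34.05) = 267.1
  E: 99.85 − 1(34.05) = 65.8
  D: 0 + 1(34.05) = 34.05
  A: 0 + 1(34.05) = 34.05
Total out = 267.1 + 65.8 + 34.05 + 34.05 = 401 mol/s.

401 mol/s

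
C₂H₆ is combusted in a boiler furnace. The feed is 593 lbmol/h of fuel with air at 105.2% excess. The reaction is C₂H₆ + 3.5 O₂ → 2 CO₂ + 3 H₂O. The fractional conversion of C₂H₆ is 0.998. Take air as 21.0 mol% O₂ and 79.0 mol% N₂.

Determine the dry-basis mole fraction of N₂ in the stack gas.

0.826

Stoichiometric O₂ = 3.5 × 593 = 2076 lbmol/h; O₂ fed = 2076 × 2.052 = 4259 lbmol/h.
N₂ fed = 4259 × 79/21 = 16020 lbmol/h.
Fuel reacted = 0.998 × 593 → ξ = 591.8 lbmol/h.
Outlet (n = n₀ + ν ξ):
  C₂H₆: 593 − 1(591.8) = 1.186
  O₂: 4259 − 3.5(591.8) = 2188
  N₂: 16020 (inert)
  CO₂: 0 + 2(591.8) = 1184
  H₂O: 0 + 3(591.8) = 1775
Dry total = 19390 lbmol/h; y_N₂ (dry) = 16020 / 19390 = 0.8261.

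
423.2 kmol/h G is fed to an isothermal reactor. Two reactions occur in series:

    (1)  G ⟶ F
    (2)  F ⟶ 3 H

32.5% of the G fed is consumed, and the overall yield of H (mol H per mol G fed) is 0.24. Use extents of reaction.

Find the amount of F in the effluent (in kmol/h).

104 kmol/h

Conversion of G: G consumed = 1ξ₁ = 0.325 × 423.2 → ξ₁ = 137.5 kmol/h.
Yield of H: 3ξ₂ / 423.2 = 0.24 → ξ₂ = 33.86 kmol/h.
Outlet amounts (n = n₀ + Σ ν·ξ):
  G: 423.2 − 1(137.5) = 285.7
  F: 0 + 1(137.5) − 1(33.86) = 103.7
  H: 0 + 3(33.86) = 101.6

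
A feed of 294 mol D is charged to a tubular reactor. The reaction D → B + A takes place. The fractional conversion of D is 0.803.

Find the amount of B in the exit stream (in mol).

236 mol

D reacted = 0.803 × 294 = 236.1 mol; ν_D = −1, so ξ = 236.1/1 = 236.1 mol.
Outlet amounts (n = n₀ + ν ξ):
  D: 294 − 1(236.1) = 57.92
  B: 0 + 1(236.1) = 236.1
  A: 0 + 1(236.1) = 236.1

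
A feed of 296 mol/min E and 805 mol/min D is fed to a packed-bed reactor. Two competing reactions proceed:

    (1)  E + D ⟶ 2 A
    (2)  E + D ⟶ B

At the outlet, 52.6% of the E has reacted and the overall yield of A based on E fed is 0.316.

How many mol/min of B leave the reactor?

109 mol/min

Yield of A: 2ξ₁ / 296 = 0.316 → ξ₁ = 46.77 mol/min.
Conversion of E: 1ξ₁ + 1ξ₂ = 0.526 × 296 = 155.7 → ξ₂ = 108.9 mol/min.
Outlet amounts (n = n₀ + Σ ν·ξ):
  E: 296 − 1(46.77) − 1(108.9) = 140.3
  D: 805 − 1(46.77) − 1(108.9) = 649.3
  A: 0 + 2(46.77) = 93.54
  B: 0 + 1(108.9) = 108.9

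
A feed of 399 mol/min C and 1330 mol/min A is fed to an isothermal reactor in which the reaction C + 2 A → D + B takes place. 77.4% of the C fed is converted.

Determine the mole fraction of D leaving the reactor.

C reacted = 0.774 × 399 = 308.8 mol/min; ν_C = −1, so ξ = 308.8/1 = 308.8 mol/min.
Outlet amounts (n = n₀ + ν ξ):
  C: 399 − 1(308.8) = 90.17
  A: 1330 − 2(308.8) = 712.3
  D: 0 + 1(308.8) = 308.8
  B: 0 + 1(308.8) = 308.8
Total out = 1420 mol/min; y_D = 308.8 / 1420 = 0.2175.

0.217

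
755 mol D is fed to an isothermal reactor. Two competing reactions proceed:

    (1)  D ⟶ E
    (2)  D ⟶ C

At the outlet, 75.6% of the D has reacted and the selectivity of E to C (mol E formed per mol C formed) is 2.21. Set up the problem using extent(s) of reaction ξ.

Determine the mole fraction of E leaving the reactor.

Conversion of D: D consumed = 0.756 × 755 = 570.8 mol = 1ξ₁ + 1ξ₂.
Selectivity: 1ξ₁ / (1ξ₂) = 2.21 → ξ₁ = 2.21 ξ₂.
Substitute: (1·2.21 + 1) ξ₂ = 570.8 → ξ₂ = 177.8 mol, ξ₁ = 393 mol.
Outlet amounts (n = n₀ + Σ ν·ξ):
  D: 755 − 1(393) − 1(177.8) = 184.2
  E: 0 + 1(393) = 393
  C: 0 + 1(177.8) = 177.8
Total out = 755 mol; y_E = 393 / 755 = 0.5205.

0.52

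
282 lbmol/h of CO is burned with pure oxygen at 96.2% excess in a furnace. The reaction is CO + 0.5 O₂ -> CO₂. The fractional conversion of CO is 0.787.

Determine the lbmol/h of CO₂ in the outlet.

222 lbmol/h

Stoichiometric O₂ = 0.5 × 282 = 141 lbmol/h; O₂ fed = 141 × 1.962 = 276.6 lbmol/h.
Fuel reacted = 0.787 × 282 → ξ = 221.9 lbmol/h.
Outlet (n = n₀ + ν ξ):
  CO: 282 − 1(221.9) = 60.07
  O₂: 276.6 − 0.5(221.9) = 165.7
  CO₂: 0 + 1(221.9) = 221.9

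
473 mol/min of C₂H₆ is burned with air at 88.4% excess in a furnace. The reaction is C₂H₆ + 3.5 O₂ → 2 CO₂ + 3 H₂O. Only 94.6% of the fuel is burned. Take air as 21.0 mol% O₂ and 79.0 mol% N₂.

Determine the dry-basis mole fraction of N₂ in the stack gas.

Stoichiometric O₂ = 3.5 × 473 = 1656 mol/min; O₂ fed = 1656 × 1.884 = 3119 mol/min.
N₂ fed = 3119 × 79/21 = 11730 mol/min.
Fuel reacted = 0.946 × 473 → ξ = 447.5 mol/min.
Outlet (n = n₀ + ν ξ):
  C₂H₆: 473 − 1(447.5) = 25.54
  O₂: 3119 − 3.5(447.5) = 1553
  N₂: 11730 (inert)
  CO₂: 0 + 2(447.5) = 894.9
  H₂O: 0 + 3(447.5) = 1342
Dry total = 14210 mol/min; y_N₂ (dry) = 11730 / 14210 = 0.8259.

0.826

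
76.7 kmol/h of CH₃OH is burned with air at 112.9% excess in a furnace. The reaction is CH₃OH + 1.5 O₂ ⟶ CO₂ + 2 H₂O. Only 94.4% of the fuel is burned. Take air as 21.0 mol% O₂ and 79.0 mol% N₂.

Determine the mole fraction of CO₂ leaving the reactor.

0.0566

Stoichiometric O₂ = 1.5 × 76.7 = 115.1 kmol/h; O₂ fed = 115.1 × 2.129 = 244.9 kmol/h.
N₂ fed = 244.9 × 79/21 = 921.4 kmol/h.
Fuel reacted = 0.944 × 76.7 → ξ = 72.4 kmol/h.
Outlet (n = n₀ + ν ξ):
  CH₃OH: 76.7 − 1(72.4) = 4.295
  O₂: 244.9 − 1.5(72.4) = 136.3
  N₂: 921.4 (inert)
  CO₂: 0 + 1(72.4) = 72.4
  H₂O: 0 + 2(72.4) = 144.8
Total out = 1279 kmol/h; y_CO₂ = 72.4 / 1279 = 0.0566.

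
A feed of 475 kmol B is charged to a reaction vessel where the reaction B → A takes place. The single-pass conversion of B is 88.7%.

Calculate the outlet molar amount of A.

421 kmol

B reacted = 0.887 × 475 = 421.3 kmol; ν_B = −1, so ξ = 421.3/1 = 421.3 kmol.
Outlet amounts (n = n₀ + ν ξ):
  B: 475 − 1(421.3) = 53.68
  A: 0 + 1(421.3) = 421.3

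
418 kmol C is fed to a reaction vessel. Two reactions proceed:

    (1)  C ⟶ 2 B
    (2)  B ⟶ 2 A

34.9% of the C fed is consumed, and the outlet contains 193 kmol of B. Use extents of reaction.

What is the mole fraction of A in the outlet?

0.298

Conversion of C: C consumed = 1ξ₁ = 0.349 × 418 → ξ₁ = 145.9 kmol.
B balance: n_B = 0 + 2ξ₁ − 1ξ₂ = 193 → ξ₂ = (2·145.9 − 193)/1 = 98.76 kmol.
Outlet amounts (n = n₀ + Σ ν·ξ):
  C: 418 − 1(145.9) = 272.1
  B: 0 + 2(145.9) − 1(98.76) = 193
  A: 0 + 2(98.76) = 197.5
Total out = 662.6 kmol; y_A = 197.5 / 662.6 = 0.2981.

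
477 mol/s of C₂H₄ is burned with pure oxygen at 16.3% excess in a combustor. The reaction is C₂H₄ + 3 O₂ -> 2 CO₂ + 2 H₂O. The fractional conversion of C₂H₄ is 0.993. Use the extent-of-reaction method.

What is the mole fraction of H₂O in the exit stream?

Stoichiometric O₂ = 3 × 477 = 1431 mol/s; O₂ fed = 1431 × 1.163 = 1664 mol/s.
Fuel reacted = 0.993 × 477 → ξ = 473.7 mol/s.
Outlet (n = n₀ + ν ξ):
  C₂H₄: 477 − 1(473.7) = 3.339
  O₂: 1664 − 3(473.7) = 243.3
  CO₂: 0 + 2(473.7) = 947.3
  H₂O: 0 + 2(473.7) = 947.3
Total out = 2141 mol/s; y_H₂O = 947.3 / 2141 = 0.4424.

0.442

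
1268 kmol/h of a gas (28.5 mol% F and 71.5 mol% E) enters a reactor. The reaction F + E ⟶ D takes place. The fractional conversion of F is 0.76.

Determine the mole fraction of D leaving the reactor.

0.276

F reacted = 0.76 × 361.4 = 274.6 kmol/h; ν_F = −1, so ξ = 274.6/1 = 274.6 kmol/h.
Outlet amounts (n = n₀ + ν ξ):
  F: 361.4 − 1(274.6) = 86.73
  E: 906.6 − 1(274.6) = 632
  D: 0 + 1(274.6) = 274.6
Total out = 993.4 kmol/h; y_D = 274.6 / 993.4 = 0.2765.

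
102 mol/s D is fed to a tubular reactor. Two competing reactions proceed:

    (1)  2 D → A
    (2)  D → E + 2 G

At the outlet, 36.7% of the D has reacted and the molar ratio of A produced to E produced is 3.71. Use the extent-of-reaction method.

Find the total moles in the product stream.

94.4 mol/s

Conversion of D: D consumed = 0.367 × 102 = 37.43 mol/s = 2ξ₁ + 1ξ₂.
Selectivity: 1ξ₁ / (1ξ₂) = 3.71 → ξ₁ = 3.71 ξ₂.
Substitute: (2·3.71 + 1) ξ₂ = 37.43 → ξ₂ = 4.446 mol/s, ξ₁ = 16.49 mol/s.
Outlet amounts (n = n₀ + Σ ν·ξ):
  D: 102 − 2(16.49) − 1(4.446) = 64.57
  A: 0 + 1(16.49) = 16.49
  E: 0 + 1(4.446) = 4.446
  G: 0 + 2(4.446) = 8.892
Total out = 64.57 + 16.49 + 4.446 + 8.892 = 94.4 mol/s.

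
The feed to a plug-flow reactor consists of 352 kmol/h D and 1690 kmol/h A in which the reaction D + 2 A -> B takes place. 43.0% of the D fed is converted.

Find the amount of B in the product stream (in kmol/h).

151 kmol/h

D reacted = 0.43 × 352 = 151.4 kmol/h; ν_D = −1, so ξ = 151.4/1 = 151.4 kmol/h.
Outlet amounts (n = n₀ + ν ξ):
  D: 352 − 1(151.4) = 200.6
  A: 1690 − 2(151.4) = 1387
  B: 0 + 1(151.4) = 151.4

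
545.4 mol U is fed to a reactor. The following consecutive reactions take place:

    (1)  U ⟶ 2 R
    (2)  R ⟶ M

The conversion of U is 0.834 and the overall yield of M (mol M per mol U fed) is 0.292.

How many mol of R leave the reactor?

750 mol

Conversion of U: U consumed = 1ξ₁ = 0.834 × 545.4 → ξ₁ = 454.9 mol.
Yield of M: 1ξ₂ / 545.4 = 0.292 → ξ₂ = 159.3 mol.
Outlet amounts (n = n₀ + Σ ν·ξ):
  U: 545.4 − 1(454.9) = 90.54
  R: 0 + 2(454.9) − 1(159.3) = 750.5
  M: 0 + 1(159.3) = 159.3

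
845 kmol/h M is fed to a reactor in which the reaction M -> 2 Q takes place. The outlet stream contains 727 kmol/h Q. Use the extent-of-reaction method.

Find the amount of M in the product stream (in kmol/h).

482 kmol/h

For Q: n = n₀ + 2ξ → 727 = 0 + 2ξ, giving ξ = 363.5 kmol/h.
Outlet amounts (n = n₀ + ν ξ):
  M: 845 − 1(363.5) = 481.5
  Q: 0 + 2(363.5) = 727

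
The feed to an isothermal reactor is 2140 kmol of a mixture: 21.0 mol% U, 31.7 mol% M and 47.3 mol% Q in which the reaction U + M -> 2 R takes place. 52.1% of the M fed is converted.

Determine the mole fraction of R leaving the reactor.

0.33

M reacted = 0.521 × 678.4 = 353.4 kmol; ν_M = −1, so ξ = 353.4/1 = 353.4 kmol.
Outlet amounts (n = n₀ + ν ξ):
  U: 449.4 − 1(353.4) = 95.96
  M: 678.4 − 1(353.4) = 324.9
  R: 0 + 2(353.4) = 706.9
  Q: 1012 (inert)
Total out = 2140 kmol; y_R = 706.9 / 2140 = 0.3303.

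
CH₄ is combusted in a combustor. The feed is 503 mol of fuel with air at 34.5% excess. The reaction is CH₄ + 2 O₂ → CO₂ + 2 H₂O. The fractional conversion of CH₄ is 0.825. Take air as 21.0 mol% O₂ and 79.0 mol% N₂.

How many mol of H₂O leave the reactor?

Stoichiometric O₂ = 2 × 503 = 1006 mol; O₂ fed = 1006 × 1.345 = 1353 mol.
N₂ fed = 1353 × 79/21 = 5090 mol.
Fuel reacted = 0.825 × 503 → ξ = 415 mol.
Outlet (n = n₀ + ν ξ):
  CH₄: 503 − 1(415) = 88.03
  O₂: 1353 − 2(415) = 523.1
  N₂: 5090 (inert)
  CO₂: 0 + 1(415) = 415
  H₂O: 0 + 2(415) = 829.9

830 mol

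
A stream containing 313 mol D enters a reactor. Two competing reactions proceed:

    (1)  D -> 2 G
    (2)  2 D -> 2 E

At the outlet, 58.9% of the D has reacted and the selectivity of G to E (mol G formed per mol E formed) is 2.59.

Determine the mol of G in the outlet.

Conversion of D: D consumed = 0.589 × 313 = 184.4 mol = 1ξ₁ + 2ξ₂.
Selectivity: 2ξ₁ / (2ξ₂) = 2.59 → ξ₁ = 2.59 ξ₂.
Substitute: (1·2.59 + 2) ξ₂ = 184.4 → ξ₂ = 40.16 mol, ξ₁ = 104 mol.
Outlet amounts (n = n₀ + Σ ν·ξ):
  D: 313 − 1(104) − 2(40.16) = 128.6
  G: 0 + 2(104) = 208.1
  E: 0 + 2(40.16) = 80.33

208 mol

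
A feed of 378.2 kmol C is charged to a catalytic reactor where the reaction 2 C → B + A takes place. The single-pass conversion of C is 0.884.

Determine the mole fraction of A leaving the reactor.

C reacted = 0.884 × 378.2 = 334.3 kmol; ν_C = −2, so ξ = 334.3/2 = 167.2 kmol.
Outlet amounts (n = n₀ + ν ξ):
  C: 378.2 − 2(167.2) = 43.87
  B: 0 + 1(167.2) = 167.2
  A: 0 + 1(167.2) = 167.2
Total out = 378.2 kmol; y_A = 167.2 / 378.2 = 0.442.

0.442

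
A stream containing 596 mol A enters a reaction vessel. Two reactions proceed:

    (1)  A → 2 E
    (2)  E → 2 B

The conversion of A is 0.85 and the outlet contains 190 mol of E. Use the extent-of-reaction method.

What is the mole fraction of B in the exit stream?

0.855

Conversion of A: A consumed = 1ξ₁ = 0.85 × 596 → ξ₁ = 506.6 mol.
E balance: n_E = 0 + 2ξ₁ − 1ξ₂ = 190 → ξ₂ = (2·506.6 − 190)/1 = 823.2 mol.
Outlet amounts (n = n₀ + Σ ν·ξ):
  A: 596 − 1(506.6) = 89.4
  E: 0 + 2(506.6) − 1(823.2) = 190
  B: 0 + 2(823.2) = 1646
Total out = 1926 mol; y_B = 1646 / 1926 = 0.8549.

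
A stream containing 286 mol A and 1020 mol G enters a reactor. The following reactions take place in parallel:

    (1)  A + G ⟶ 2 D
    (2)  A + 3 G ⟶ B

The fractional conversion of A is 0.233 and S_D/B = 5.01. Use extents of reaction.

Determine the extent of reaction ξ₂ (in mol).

Conversion of A: A consumed = 0.233 × 286 = 66.64 mol = 1ξ₁ + 1ξ₂.
Selectivity: 2ξ₁ / (1ξ₂) = 5.01 → ξ₁ = 2.505 ξ₂.
Substitute: (1·2.505 + 1) ξ₂ = 66.64 → ξ₂ = 19.01 mol, ξ₁ = 47.63 mol.
Outlet amounts (n = n₀ + Σ ν·ξ):
  A: 286 − 1(47.63) − 1(19.01) = 219.4
  G: 1020 − 1(47.63) − 3(19.01) = 915.3
  D: 0 + 2(47.63) = 95.25
  B: 0 + 1(19.01) = 19.01

ξ₂ = 19 mol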